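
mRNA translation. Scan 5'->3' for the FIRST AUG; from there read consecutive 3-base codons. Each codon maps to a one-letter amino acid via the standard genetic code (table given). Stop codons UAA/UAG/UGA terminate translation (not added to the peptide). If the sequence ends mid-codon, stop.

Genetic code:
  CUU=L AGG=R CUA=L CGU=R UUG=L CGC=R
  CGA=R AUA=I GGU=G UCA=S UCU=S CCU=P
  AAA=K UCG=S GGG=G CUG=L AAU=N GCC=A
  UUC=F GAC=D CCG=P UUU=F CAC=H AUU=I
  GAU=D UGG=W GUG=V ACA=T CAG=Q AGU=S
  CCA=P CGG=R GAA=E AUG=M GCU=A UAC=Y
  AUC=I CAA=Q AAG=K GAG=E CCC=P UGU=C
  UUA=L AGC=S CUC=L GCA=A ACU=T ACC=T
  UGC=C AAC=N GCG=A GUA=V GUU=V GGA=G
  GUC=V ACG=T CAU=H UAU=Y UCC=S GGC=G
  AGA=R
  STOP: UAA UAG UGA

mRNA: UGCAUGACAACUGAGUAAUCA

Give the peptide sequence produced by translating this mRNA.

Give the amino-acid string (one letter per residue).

Answer: MTTE

Derivation:
start AUG at pos 3
pos 3: AUG -> M; peptide=M
pos 6: ACA -> T; peptide=MT
pos 9: ACU -> T; peptide=MTT
pos 12: GAG -> E; peptide=MTTE
pos 15: UAA -> STOP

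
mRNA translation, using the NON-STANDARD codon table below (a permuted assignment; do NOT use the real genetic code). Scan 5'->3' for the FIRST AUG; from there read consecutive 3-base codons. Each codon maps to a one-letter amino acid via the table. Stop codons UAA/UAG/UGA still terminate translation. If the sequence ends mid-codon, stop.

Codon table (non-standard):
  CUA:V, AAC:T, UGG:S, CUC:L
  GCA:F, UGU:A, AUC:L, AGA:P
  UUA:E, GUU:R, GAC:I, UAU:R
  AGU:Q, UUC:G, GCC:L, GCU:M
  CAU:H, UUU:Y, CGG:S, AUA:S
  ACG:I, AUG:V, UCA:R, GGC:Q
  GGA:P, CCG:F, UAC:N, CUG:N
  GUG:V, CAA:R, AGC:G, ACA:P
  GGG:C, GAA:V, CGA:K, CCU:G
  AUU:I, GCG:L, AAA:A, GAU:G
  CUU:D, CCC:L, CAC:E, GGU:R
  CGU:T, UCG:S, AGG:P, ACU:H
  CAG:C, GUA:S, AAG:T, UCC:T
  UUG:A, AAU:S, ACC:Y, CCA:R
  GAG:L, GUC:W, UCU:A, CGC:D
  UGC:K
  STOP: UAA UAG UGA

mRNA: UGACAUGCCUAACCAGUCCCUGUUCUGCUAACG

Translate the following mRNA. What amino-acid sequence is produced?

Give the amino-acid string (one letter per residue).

Answer: VGTCTNGK

Derivation:
start AUG at pos 4
pos 4: AUG -> V; peptide=V
pos 7: CCU -> G; peptide=VG
pos 10: AAC -> T; peptide=VGT
pos 13: CAG -> C; peptide=VGTC
pos 16: UCC -> T; peptide=VGTCT
pos 19: CUG -> N; peptide=VGTCTN
pos 22: UUC -> G; peptide=VGTCTNG
pos 25: UGC -> K; peptide=VGTCTNGK
pos 28: UAA -> STOP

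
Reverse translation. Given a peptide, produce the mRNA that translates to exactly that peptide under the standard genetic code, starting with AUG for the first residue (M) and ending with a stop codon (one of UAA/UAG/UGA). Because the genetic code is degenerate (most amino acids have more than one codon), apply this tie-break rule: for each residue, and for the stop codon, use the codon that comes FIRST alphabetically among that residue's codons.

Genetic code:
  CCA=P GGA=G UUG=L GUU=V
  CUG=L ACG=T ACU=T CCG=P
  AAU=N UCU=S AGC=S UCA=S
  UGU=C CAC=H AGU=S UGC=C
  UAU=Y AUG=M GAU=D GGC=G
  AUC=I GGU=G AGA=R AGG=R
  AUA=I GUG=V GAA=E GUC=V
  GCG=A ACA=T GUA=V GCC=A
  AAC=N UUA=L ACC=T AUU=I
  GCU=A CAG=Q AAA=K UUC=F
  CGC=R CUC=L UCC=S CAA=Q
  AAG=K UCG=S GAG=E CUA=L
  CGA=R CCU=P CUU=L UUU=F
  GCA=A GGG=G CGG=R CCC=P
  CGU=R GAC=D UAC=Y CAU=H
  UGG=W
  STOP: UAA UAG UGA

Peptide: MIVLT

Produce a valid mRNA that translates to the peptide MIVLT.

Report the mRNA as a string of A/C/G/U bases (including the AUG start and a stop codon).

Answer: mRNA: AUGAUAGUACUAACAUAA

Derivation:
residue 1: M -> AUG (start codon)
residue 2: I codons sorted = AUA,AUC,AUU -> pick first = AUA
residue 3: V codons sorted = GUA,GUC,GUG,GUU -> pick first = GUA
residue 4: L codons sorted = CUA,CUC,CUG,CUU,UUA,UUG -> pick first = CUA
residue 5: T codons sorted = ACA,ACC,ACG,ACU -> pick first = ACA
terminator: stop codons sorted = UAA,UAG,UGA -> pick first = UAA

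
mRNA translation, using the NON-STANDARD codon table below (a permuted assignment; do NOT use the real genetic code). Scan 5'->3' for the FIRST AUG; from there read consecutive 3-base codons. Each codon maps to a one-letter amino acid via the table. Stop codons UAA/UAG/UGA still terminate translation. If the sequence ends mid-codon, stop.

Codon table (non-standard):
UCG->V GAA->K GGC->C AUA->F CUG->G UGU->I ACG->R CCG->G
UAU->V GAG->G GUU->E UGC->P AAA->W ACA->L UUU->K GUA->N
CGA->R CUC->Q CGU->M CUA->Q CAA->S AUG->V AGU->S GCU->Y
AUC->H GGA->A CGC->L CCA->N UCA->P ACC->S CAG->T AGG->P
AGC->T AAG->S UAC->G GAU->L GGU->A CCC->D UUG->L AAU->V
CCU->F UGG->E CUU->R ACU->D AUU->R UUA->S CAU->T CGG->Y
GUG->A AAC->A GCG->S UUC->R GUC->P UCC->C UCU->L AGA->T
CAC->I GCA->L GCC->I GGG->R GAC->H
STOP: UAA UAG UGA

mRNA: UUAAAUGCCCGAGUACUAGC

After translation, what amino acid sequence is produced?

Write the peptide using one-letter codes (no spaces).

Answer: VDGG

Derivation:
start AUG at pos 4
pos 4: AUG -> V; peptide=V
pos 7: CCC -> D; peptide=VD
pos 10: GAG -> G; peptide=VDG
pos 13: UAC -> G; peptide=VDGG
pos 16: UAG -> STOP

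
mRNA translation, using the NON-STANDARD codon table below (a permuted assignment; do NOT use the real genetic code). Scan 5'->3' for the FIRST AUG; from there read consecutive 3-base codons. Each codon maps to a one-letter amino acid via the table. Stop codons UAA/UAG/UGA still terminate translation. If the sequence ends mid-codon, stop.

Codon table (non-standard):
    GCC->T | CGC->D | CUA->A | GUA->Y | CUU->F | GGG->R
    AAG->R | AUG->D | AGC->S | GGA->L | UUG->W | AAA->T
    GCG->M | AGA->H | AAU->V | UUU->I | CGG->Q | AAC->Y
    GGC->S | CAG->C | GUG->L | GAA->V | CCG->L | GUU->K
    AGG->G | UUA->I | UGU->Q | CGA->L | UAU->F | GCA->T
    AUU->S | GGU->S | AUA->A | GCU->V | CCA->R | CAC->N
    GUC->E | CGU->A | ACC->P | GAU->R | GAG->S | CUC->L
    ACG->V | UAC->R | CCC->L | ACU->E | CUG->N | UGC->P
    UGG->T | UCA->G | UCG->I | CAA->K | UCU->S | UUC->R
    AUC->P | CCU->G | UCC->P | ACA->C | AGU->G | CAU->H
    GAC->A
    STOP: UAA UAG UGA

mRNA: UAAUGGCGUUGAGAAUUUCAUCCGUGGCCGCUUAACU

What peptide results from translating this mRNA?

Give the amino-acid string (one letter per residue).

Answer: DMWHSGPLTV

Derivation:
start AUG at pos 2
pos 2: AUG -> D; peptide=D
pos 5: GCG -> M; peptide=DM
pos 8: UUG -> W; peptide=DMW
pos 11: AGA -> H; peptide=DMWH
pos 14: AUU -> S; peptide=DMWHS
pos 17: UCA -> G; peptide=DMWHSG
pos 20: UCC -> P; peptide=DMWHSGP
pos 23: GUG -> L; peptide=DMWHSGPL
pos 26: GCC -> T; peptide=DMWHSGPLT
pos 29: GCU -> V; peptide=DMWHSGPLTV
pos 32: UAA -> STOP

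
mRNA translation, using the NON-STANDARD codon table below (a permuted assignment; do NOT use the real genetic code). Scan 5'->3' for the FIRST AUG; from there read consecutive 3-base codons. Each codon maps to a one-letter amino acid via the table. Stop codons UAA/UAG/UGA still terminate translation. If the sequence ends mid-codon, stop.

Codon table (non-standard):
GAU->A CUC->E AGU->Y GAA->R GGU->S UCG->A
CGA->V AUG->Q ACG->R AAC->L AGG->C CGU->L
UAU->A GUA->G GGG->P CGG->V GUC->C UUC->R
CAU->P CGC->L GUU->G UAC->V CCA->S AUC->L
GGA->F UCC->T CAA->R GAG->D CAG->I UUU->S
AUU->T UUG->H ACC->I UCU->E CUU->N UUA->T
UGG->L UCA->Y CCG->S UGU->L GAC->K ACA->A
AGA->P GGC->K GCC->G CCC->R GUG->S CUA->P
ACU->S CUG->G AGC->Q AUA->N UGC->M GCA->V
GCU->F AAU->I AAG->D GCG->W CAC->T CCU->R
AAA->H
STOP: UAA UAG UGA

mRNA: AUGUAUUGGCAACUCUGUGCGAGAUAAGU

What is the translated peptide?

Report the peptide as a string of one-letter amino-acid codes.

Answer: QALRELWP

Derivation:
start AUG at pos 0
pos 0: AUG -> Q; peptide=Q
pos 3: UAU -> A; peptide=QA
pos 6: UGG -> L; peptide=QAL
pos 9: CAA -> R; peptide=QALR
pos 12: CUC -> E; peptide=QALRE
pos 15: UGU -> L; peptide=QALREL
pos 18: GCG -> W; peptide=QALRELW
pos 21: AGA -> P; peptide=QALRELWP
pos 24: UAA -> STOP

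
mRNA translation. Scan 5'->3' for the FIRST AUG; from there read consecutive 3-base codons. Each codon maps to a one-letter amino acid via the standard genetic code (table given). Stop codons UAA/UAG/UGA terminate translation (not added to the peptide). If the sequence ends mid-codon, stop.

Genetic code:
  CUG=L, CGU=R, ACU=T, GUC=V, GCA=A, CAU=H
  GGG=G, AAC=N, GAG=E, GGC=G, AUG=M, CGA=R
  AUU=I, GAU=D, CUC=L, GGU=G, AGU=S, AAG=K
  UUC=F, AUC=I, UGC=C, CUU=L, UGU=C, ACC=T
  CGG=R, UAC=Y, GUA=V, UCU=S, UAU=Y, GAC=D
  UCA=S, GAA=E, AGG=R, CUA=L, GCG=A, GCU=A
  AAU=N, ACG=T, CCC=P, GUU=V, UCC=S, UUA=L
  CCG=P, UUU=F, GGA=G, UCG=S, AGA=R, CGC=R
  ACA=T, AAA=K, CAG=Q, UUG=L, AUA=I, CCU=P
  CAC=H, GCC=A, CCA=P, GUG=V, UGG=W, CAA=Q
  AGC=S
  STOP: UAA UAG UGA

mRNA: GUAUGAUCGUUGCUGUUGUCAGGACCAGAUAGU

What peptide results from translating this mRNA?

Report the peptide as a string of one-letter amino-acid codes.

start AUG at pos 2
pos 2: AUG -> M; peptide=M
pos 5: AUC -> I; peptide=MI
pos 8: GUU -> V; peptide=MIV
pos 11: GCU -> A; peptide=MIVA
pos 14: GUU -> V; peptide=MIVAV
pos 17: GUC -> V; peptide=MIVAVV
pos 20: AGG -> R; peptide=MIVAVVR
pos 23: ACC -> T; peptide=MIVAVVRT
pos 26: AGA -> R; peptide=MIVAVVRTR
pos 29: UAG -> STOP

Answer: MIVAVVRTR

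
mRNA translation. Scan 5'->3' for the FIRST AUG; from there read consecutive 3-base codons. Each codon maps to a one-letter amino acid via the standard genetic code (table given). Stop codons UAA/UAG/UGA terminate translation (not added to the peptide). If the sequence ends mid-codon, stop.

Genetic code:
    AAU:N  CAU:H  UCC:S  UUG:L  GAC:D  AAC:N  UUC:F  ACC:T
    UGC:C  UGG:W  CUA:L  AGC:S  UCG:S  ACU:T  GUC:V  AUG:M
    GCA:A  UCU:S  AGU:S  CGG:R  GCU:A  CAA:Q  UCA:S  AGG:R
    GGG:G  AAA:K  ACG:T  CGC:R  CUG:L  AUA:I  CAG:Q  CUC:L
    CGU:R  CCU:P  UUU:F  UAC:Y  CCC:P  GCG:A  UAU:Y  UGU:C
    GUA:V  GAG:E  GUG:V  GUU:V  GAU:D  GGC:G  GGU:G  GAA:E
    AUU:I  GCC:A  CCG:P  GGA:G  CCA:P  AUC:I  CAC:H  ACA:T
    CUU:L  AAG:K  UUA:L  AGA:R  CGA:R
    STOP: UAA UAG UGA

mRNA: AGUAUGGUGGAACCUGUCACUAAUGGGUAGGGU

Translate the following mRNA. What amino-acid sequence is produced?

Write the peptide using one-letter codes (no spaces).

start AUG at pos 3
pos 3: AUG -> M; peptide=M
pos 6: GUG -> V; peptide=MV
pos 9: GAA -> E; peptide=MVE
pos 12: CCU -> P; peptide=MVEP
pos 15: GUC -> V; peptide=MVEPV
pos 18: ACU -> T; peptide=MVEPVT
pos 21: AAU -> N; peptide=MVEPVTN
pos 24: GGG -> G; peptide=MVEPVTNG
pos 27: UAG -> STOP

Answer: MVEPVTNG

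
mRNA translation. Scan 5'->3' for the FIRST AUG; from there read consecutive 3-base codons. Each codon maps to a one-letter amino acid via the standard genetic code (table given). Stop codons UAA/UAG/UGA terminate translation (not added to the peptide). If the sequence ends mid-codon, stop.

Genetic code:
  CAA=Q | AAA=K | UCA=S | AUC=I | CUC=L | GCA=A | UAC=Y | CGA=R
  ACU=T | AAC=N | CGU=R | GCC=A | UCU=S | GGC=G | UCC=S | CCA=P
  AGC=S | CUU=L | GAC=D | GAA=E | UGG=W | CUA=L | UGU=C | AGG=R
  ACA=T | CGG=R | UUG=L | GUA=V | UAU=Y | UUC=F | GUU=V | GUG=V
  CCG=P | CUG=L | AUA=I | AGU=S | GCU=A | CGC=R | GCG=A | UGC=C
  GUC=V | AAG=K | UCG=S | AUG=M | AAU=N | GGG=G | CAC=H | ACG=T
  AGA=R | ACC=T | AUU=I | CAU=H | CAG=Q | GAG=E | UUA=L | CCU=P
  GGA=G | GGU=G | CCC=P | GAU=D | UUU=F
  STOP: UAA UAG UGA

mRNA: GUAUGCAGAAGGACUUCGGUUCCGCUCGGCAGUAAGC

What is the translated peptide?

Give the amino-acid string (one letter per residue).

Answer: MQKDFGSARQ

Derivation:
start AUG at pos 2
pos 2: AUG -> M; peptide=M
pos 5: CAG -> Q; peptide=MQ
pos 8: AAG -> K; peptide=MQK
pos 11: GAC -> D; peptide=MQKD
pos 14: UUC -> F; peptide=MQKDF
pos 17: GGU -> G; peptide=MQKDFG
pos 20: UCC -> S; peptide=MQKDFGS
pos 23: GCU -> A; peptide=MQKDFGSA
pos 26: CGG -> R; peptide=MQKDFGSAR
pos 29: CAG -> Q; peptide=MQKDFGSARQ
pos 32: UAA -> STOP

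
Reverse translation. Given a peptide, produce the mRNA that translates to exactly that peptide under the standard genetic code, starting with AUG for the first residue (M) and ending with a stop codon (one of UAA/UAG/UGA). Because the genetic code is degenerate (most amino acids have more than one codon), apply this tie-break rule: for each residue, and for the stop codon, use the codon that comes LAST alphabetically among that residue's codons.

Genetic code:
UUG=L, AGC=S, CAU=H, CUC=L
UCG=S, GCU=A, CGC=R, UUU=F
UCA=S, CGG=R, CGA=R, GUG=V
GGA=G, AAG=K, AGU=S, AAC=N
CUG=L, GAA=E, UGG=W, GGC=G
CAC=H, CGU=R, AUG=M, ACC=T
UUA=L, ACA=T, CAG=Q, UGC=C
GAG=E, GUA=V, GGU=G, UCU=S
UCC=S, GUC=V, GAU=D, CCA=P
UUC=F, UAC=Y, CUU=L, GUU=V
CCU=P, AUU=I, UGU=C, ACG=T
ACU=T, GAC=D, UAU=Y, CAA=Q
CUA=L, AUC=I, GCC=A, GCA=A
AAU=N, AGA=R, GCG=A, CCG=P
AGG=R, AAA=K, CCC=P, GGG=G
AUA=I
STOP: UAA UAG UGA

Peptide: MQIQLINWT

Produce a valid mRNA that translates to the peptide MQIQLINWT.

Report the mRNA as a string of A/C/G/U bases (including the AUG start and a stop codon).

residue 1: M -> AUG (start codon)
residue 2: Q codons sorted = CAA,CAG -> pick last = CAG
residue 3: I codons sorted = AUA,AUC,AUU -> pick last = AUU
residue 4: Q codons sorted = CAA,CAG -> pick last = CAG
residue 5: L codons sorted = CUA,CUC,CUG,CUU,UUA,UUG -> pick last = UUG
residue 6: I codons sorted = AUA,AUC,AUU -> pick last = AUU
residue 7: N codons sorted = AAC,AAU -> pick last = AAU
residue 8: W -> UGG (only codon)
residue 9: T codons sorted = ACA,ACC,ACG,ACU -> pick last = ACU
terminator: stop codons sorted = UAA,UAG,UGA -> pick last = UGA

Answer: mRNA: AUGCAGAUUCAGUUGAUUAAUUGGACUUGA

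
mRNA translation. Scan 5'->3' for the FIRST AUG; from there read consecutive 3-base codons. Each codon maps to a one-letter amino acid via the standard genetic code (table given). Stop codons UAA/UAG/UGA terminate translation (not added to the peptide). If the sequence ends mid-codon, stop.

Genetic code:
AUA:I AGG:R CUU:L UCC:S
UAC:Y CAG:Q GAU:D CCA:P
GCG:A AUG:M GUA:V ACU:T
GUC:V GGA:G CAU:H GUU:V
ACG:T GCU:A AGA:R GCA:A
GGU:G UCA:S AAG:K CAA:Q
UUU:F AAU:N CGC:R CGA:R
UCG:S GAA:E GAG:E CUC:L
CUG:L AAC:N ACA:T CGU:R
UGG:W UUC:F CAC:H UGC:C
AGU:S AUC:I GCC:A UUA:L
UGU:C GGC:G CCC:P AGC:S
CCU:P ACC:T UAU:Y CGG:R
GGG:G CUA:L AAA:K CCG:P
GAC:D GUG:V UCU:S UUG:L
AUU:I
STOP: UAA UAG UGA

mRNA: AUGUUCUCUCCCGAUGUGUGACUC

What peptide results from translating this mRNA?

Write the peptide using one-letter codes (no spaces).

Answer: MFSPDV

Derivation:
start AUG at pos 0
pos 0: AUG -> M; peptide=M
pos 3: UUC -> F; peptide=MF
pos 6: UCU -> S; peptide=MFS
pos 9: CCC -> P; peptide=MFSP
pos 12: GAU -> D; peptide=MFSPD
pos 15: GUG -> V; peptide=MFSPDV
pos 18: UGA -> STOP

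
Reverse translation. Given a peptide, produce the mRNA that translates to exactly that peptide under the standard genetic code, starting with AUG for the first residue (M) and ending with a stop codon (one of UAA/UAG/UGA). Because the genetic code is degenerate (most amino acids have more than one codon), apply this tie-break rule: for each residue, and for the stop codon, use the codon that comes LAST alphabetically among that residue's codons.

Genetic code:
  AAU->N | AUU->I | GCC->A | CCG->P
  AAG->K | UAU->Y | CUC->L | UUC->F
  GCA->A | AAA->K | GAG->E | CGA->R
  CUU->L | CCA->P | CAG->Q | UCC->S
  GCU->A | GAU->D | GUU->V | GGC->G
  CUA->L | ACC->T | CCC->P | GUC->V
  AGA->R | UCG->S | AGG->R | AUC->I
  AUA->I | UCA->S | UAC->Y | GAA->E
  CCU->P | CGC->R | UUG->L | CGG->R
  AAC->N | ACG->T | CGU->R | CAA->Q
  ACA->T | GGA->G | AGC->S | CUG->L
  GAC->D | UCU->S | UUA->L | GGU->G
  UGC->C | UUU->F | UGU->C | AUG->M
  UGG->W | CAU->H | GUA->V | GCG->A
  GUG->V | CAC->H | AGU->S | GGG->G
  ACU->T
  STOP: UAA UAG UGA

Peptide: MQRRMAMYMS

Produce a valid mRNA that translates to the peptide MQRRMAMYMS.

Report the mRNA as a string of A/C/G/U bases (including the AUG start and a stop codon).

Answer: mRNA: AUGCAGCGUCGUAUGGCUAUGUAUAUGUCUUGA

Derivation:
residue 1: M -> AUG (start codon)
residue 2: Q codons sorted = CAA,CAG -> pick last = CAG
residue 3: R codons sorted = AGA,AGG,CGA,CGC,CGG,CGU -> pick last = CGU
residue 4: R codons sorted = AGA,AGG,CGA,CGC,CGG,CGU -> pick last = CGU
residue 5: M -> AUG (only codon)
residue 6: A codons sorted = GCA,GCC,GCG,GCU -> pick last = GCU
residue 7: M -> AUG (only codon)
residue 8: Y codons sorted = UAC,UAU -> pick last = UAU
residue 9: M -> AUG (only codon)
residue 10: S codons sorted = AGC,AGU,UCA,UCC,UCG,UCU -> pick last = UCU
terminator: stop codons sorted = UAA,UAG,UGA -> pick last = UGA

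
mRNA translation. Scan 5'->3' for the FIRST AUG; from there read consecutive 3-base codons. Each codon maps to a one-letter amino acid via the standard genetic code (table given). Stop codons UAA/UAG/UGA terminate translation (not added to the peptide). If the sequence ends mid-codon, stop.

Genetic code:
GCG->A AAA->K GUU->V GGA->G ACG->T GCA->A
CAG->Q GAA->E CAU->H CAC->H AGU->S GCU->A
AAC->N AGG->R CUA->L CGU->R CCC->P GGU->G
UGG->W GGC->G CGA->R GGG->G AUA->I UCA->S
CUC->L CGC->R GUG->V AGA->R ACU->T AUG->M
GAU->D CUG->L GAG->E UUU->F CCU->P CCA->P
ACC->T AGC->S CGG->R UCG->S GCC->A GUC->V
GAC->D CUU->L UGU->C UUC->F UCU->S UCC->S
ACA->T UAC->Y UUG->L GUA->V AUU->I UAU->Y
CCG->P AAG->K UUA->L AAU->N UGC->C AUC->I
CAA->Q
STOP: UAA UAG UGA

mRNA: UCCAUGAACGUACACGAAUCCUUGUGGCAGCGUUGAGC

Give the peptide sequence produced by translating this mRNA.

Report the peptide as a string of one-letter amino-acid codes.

Answer: MNVHESLWQR

Derivation:
start AUG at pos 3
pos 3: AUG -> M; peptide=M
pos 6: AAC -> N; peptide=MN
pos 9: GUA -> V; peptide=MNV
pos 12: CAC -> H; peptide=MNVH
pos 15: GAA -> E; peptide=MNVHE
pos 18: UCC -> S; peptide=MNVHES
pos 21: UUG -> L; peptide=MNVHESL
pos 24: UGG -> W; peptide=MNVHESLW
pos 27: CAG -> Q; peptide=MNVHESLWQ
pos 30: CGU -> R; peptide=MNVHESLWQR
pos 33: UGA -> STOP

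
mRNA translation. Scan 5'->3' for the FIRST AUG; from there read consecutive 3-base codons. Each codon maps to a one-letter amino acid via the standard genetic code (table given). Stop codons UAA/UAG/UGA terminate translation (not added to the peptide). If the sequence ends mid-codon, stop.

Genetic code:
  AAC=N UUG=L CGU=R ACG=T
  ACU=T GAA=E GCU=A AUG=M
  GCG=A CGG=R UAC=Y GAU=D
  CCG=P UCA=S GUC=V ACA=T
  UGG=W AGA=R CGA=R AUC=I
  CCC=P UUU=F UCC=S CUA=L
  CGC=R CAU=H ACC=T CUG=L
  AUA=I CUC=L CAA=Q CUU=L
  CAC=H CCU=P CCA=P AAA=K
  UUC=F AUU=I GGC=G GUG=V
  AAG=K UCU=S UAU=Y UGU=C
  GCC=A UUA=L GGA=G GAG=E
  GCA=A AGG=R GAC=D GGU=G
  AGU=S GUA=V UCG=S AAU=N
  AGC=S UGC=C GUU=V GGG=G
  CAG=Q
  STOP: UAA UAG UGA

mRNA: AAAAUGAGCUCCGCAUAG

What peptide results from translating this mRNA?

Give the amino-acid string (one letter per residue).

start AUG at pos 3
pos 3: AUG -> M; peptide=M
pos 6: AGC -> S; peptide=MS
pos 9: UCC -> S; peptide=MSS
pos 12: GCA -> A; peptide=MSSA
pos 15: UAG -> STOP

Answer: MSSA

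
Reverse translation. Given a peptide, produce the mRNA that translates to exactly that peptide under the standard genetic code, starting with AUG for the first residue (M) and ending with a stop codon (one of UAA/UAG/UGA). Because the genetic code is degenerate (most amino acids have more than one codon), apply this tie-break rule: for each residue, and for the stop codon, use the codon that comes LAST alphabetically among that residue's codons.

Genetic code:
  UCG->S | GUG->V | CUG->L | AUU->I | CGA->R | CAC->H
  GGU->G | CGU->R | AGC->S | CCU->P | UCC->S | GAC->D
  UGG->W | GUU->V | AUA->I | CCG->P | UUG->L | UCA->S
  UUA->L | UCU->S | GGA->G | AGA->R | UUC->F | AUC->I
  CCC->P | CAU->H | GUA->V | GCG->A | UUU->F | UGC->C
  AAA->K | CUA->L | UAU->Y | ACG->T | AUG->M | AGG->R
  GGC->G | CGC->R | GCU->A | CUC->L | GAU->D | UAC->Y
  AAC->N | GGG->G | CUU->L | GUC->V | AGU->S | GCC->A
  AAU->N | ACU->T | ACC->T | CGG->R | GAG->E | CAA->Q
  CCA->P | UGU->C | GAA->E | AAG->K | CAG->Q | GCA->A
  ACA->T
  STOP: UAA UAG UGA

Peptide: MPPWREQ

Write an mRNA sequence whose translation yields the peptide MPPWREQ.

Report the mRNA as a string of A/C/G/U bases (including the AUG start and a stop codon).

residue 1: M -> AUG (start codon)
residue 2: P codons sorted = CCA,CCC,CCG,CCU -> pick last = CCU
residue 3: P codons sorted = CCA,CCC,CCG,CCU -> pick last = CCU
residue 4: W -> UGG (only codon)
residue 5: R codons sorted = AGA,AGG,CGA,CGC,CGG,CGU -> pick last = CGU
residue 6: E codons sorted = GAA,GAG -> pick last = GAG
residue 7: Q codons sorted = CAA,CAG -> pick last = CAG
terminator: stop codons sorted = UAA,UAG,UGA -> pick last = UGA

Answer: mRNA: AUGCCUCCUUGGCGUGAGCAGUGA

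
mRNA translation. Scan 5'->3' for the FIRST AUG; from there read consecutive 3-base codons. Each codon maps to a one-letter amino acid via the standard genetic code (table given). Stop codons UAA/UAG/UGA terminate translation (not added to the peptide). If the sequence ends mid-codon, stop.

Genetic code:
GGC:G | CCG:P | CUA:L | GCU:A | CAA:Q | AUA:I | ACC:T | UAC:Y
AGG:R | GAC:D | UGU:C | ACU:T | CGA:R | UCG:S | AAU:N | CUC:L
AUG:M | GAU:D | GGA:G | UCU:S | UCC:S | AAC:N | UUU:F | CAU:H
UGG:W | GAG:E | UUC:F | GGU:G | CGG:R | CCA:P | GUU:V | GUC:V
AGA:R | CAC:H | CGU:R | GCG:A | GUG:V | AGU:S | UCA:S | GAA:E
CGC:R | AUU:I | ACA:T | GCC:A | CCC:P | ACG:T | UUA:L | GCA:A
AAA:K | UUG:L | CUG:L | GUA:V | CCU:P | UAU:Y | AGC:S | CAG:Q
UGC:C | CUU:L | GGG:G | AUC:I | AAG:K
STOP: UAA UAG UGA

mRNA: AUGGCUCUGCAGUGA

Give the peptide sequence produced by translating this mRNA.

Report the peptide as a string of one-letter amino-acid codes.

Answer: MALQ

Derivation:
start AUG at pos 0
pos 0: AUG -> M; peptide=M
pos 3: GCU -> A; peptide=MA
pos 6: CUG -> L; peptide=MAL
pos 9: CAG -> Q; peptide=MALQ
pos 12: UGA -> STOP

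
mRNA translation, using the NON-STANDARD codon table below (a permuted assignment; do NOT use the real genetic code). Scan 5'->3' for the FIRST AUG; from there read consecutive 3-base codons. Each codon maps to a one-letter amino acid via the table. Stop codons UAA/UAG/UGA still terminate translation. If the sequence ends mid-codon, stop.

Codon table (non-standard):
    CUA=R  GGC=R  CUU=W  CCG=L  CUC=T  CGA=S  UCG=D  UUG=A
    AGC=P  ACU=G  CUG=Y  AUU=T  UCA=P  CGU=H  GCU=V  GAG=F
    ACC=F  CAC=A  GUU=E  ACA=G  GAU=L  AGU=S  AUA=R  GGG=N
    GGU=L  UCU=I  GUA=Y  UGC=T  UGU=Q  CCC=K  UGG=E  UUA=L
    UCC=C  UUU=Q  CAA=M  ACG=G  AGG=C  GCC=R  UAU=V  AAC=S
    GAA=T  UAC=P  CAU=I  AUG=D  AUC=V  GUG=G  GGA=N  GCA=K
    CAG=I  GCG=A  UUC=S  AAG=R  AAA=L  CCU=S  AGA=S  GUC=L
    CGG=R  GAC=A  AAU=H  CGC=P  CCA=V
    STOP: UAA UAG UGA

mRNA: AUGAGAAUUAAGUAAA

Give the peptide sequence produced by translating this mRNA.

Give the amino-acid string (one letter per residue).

start AUG at pos 0
pos 0: AUG -> D; peptide=D
pos 3: AGA -> S; peptide=DS
pos 6: AUU -> T; peptide=DST
pos 9: AAG -> R; peptide=DSTR
pos 12: UAA -> STOP

Answer: DSTR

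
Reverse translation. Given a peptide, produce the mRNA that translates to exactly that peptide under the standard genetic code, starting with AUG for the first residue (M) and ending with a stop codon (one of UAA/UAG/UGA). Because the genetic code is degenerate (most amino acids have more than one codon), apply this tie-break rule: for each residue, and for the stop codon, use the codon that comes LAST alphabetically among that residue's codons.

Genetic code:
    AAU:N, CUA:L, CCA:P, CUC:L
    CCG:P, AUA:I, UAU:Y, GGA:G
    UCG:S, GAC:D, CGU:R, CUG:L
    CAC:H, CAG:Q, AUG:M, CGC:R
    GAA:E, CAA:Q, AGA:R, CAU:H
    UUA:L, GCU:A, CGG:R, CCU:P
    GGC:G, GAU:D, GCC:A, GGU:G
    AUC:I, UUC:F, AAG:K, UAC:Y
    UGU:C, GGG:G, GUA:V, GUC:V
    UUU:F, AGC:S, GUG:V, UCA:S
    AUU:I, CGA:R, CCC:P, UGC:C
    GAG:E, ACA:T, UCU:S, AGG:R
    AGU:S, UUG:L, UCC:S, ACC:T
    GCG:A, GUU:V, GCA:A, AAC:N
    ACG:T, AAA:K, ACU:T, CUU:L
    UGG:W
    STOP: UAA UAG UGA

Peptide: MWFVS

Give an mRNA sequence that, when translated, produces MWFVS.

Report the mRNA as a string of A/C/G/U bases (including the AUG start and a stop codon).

Answer: mRNA: AUGUGGUUUGUUUCUUGA

Derivation:
residue 1: M -> AUG (start codon)
residue 2: W -> UGG (only codon)
residue 3: F codons sorted = UUC,UUU -> pick last = UUU
residue 4: V codons sorted = GUA,GUC,GUG,GUU -> pick last = GUU
residue 5: S codons sorted = AGC,AGU,UCA,UCC,UCG,UCU -> pick last = UCU
terminator: stop codons sorted = UAA,UAG,UGA -> pick last = UGA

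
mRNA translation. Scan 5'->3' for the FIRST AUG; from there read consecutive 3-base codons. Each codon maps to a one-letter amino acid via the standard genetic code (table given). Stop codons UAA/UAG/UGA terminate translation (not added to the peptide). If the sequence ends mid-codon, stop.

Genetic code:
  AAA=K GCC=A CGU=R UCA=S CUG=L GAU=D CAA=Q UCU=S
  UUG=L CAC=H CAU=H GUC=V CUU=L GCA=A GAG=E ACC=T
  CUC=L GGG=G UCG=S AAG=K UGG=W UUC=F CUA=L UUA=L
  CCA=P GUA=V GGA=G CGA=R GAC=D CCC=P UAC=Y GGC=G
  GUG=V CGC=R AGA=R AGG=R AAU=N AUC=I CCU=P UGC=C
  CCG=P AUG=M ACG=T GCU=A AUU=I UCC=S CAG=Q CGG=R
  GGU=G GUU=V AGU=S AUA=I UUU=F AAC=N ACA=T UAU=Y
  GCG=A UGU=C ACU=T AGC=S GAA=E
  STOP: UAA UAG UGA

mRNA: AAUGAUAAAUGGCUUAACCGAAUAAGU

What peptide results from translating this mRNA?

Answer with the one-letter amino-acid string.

Answer: MINGLTE

Derivation:
start AUG at pos 1
pos 1: AUG -> M; peptide=M
pos 4: AUA -> I; peptide=MI
pos 7: AAU -> N; peptide=MIN
pos 10: GGC -> G; peptide=MING
pos 13: UUA -> L; peptide=MINGL
pos 16: ACC -> T; peptide=MINGLT
pos 19: GAA -> E; peptide=MINGLTE
pos 22: UAA -> STOP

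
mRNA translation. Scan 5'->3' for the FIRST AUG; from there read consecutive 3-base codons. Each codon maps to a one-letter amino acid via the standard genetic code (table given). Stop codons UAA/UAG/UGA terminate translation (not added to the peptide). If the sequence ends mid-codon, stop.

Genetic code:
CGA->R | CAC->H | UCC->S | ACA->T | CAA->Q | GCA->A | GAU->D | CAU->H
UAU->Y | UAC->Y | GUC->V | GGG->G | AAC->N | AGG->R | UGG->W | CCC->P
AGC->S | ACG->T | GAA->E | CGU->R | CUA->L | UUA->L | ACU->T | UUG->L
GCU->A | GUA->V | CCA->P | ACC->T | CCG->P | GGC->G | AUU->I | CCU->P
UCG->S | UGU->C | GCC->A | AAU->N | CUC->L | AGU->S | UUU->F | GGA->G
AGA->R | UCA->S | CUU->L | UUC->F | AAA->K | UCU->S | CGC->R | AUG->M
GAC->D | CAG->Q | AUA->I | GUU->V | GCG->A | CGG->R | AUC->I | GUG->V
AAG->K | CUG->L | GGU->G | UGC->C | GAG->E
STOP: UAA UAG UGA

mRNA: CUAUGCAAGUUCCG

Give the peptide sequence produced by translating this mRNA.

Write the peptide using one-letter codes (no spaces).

start AUG at pos 2
pos 2: AUG -> M; peptide=M
pos 5: CAA -> Q; peptide=MQ
pos 8: GUU -> V; peptide=MQV
pos 11: CCG -> P; peptide=MQVP
pos 14: only 0 nt remain (<3), stop (end of mRNA)

Answer: MQVP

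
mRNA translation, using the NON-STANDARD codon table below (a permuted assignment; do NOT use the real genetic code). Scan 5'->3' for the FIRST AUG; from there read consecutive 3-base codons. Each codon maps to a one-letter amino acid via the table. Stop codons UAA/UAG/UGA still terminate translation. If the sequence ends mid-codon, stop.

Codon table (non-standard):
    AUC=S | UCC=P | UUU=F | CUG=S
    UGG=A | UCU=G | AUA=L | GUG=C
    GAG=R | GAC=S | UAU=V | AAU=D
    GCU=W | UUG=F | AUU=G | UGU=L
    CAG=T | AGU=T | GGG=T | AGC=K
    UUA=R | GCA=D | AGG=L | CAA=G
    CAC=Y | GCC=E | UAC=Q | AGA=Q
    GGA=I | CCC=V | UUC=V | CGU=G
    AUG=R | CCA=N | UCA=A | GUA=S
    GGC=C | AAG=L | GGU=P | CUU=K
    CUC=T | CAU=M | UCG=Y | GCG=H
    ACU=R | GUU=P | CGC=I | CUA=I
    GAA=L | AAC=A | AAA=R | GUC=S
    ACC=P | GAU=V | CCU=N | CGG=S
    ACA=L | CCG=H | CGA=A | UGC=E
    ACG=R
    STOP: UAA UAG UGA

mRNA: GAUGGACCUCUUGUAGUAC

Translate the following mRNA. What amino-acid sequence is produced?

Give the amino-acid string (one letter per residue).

start AUG at pos 1
pos 1: AUG -> R; peptide=R
pos 4: GAC -> S; peptide=RS
pos 7: CUC -> T; peptide=RST
pos 10: UUG -> F; peptide=RSTF
pos 13: UAG -> STOP

Answer: RSTF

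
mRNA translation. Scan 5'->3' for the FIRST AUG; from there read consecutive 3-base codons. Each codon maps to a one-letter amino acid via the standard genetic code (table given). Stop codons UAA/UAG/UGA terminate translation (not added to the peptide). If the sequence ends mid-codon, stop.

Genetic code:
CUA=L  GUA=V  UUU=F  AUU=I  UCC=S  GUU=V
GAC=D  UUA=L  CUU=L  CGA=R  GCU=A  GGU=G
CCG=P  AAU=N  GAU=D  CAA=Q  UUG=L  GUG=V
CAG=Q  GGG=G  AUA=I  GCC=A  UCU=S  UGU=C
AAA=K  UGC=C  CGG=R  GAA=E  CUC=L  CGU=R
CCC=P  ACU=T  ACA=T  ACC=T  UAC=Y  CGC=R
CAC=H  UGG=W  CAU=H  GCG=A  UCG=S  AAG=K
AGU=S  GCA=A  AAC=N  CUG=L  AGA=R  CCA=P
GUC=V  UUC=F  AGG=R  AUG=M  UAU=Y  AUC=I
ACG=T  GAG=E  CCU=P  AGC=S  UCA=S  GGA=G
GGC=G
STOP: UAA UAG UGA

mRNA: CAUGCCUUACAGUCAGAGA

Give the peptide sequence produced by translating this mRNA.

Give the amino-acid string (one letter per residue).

Answer: MPYSQR

Derivation:
start AUG at pos 1
pos 1: AUG -> M; peptide=M
pos 4: CCU -> P; peptide=MP
pos 7: UAC -> Y; peptide=MPY
pos 10: AGU -> S; peptide=MPYS
pos 13: CAG -> Q; peptide=MPYSQ
pos 16: AGA -> R; peptide=MPYSQR
pos 19: only 0 nt remain (<3), stop (end of mRNA)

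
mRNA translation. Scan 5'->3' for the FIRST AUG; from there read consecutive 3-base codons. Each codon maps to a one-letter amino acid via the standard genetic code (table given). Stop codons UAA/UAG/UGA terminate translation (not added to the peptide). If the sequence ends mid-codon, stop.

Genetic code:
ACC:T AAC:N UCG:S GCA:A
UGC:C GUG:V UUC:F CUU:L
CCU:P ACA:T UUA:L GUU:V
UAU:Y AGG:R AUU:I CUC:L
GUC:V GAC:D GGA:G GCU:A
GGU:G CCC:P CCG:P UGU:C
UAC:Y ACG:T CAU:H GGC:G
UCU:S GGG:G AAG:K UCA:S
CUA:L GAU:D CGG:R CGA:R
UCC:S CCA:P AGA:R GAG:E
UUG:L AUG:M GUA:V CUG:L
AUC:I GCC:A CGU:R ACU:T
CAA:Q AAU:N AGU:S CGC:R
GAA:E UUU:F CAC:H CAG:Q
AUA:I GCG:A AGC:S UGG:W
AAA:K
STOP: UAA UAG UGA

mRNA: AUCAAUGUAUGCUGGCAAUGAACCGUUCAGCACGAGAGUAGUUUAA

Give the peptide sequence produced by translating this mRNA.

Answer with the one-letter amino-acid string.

start AUG at pos 4
pos 4: AUG -> M; peptide=M
pos 7: UAU -> Y; peptide=MY
pos 10: GCU -> A; peptide=MYA
pos 13: GGC -> G; peptide=MYAG
pos 16: AAU -> N; peptide=MYAGN
pos 19: GAA -> E; peptide=MYAGNE
pos 22: CCG -> P; peptide=MYAGNEP
pos 25: UUC -> F; peptide=MYAGNEPF
pos 28: AGC -> S; peptide=MYAGNEPFS
pos 31: ACG -> T; peptide=MYAGNEPFST
pos 34: AGA -> R; peptide=MYAGNEPFSTR
pos 37: GUA -> V; peptide=MYAGNEPFSTRV
pos 40: GUU -> V; peptide=MYAGNEPFSTRVV
pos 43: UAA -> STOP

Answer: MYAGNEPFSTRVV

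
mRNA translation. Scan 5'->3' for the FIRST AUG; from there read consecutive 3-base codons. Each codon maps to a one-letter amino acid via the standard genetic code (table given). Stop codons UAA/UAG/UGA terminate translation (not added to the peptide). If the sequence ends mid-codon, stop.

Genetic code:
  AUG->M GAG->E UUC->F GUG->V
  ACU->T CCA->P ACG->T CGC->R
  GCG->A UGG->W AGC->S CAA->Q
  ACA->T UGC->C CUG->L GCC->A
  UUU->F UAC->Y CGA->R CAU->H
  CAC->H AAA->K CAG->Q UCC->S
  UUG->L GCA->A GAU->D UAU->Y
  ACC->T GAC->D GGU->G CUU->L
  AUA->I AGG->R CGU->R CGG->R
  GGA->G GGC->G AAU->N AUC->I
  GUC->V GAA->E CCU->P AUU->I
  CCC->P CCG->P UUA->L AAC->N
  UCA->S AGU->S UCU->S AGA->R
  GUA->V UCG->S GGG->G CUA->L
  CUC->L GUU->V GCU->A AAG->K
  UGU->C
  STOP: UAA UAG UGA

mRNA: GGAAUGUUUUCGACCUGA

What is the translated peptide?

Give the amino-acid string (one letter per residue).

Answer: MFST

Derivation:
start AUG at pos 3
pos 3: AUG -> M; peptide=M
pos 6: UUU -> F; peptide=MF
pos 9: UCG -> S; peptide=MFS
pos 12: ACC -> T; peptide=MFST
pos 15: UGA -> STOP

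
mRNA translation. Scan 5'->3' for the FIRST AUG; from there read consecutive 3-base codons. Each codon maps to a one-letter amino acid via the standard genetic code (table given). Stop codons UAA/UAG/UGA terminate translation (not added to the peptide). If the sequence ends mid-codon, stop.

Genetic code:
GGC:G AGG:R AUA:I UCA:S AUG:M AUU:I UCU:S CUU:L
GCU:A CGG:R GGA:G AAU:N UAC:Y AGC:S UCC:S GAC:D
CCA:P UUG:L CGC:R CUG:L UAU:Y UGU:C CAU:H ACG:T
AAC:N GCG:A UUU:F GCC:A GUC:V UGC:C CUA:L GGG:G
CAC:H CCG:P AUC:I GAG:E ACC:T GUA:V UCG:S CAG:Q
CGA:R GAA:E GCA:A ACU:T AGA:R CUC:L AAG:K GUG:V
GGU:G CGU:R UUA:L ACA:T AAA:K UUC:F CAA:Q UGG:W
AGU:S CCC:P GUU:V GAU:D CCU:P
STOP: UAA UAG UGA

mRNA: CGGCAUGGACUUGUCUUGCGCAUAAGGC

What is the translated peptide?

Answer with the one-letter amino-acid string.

start AUG at pos 4
pos 4: AUG -> M; peptide=M
pos 7: GAC -> D; peptide=MD
pos 10: UUG -> L; peptide=MDL
pos 13: UCU -> S; peptide=MDLS
pos 16: UGC -> C; peptide=MDLSC
pos 19: GCA -> A; peptide=MDLSCA
pos 22: UAA -> STOP

Answer: MDLSCA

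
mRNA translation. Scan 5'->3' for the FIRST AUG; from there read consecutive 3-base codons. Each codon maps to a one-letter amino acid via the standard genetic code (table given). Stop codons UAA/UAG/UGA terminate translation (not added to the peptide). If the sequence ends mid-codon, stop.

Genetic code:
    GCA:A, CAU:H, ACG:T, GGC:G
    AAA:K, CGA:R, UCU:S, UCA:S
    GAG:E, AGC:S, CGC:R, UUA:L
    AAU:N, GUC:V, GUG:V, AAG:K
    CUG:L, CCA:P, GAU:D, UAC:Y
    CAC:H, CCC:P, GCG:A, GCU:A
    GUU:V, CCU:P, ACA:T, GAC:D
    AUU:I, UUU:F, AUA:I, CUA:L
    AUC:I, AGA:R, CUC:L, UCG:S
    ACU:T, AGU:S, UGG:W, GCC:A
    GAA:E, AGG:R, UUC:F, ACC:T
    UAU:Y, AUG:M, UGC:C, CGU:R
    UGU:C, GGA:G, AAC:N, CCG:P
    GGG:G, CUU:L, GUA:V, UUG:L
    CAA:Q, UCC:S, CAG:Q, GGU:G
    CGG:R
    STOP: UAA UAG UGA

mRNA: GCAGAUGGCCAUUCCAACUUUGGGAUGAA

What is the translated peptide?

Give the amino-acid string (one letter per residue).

start AUG at pos 4
pos 4: AUG -> M; peptide=M
pos 7: GCC -> A; peptide=MA
pos 10: AUU -> I; peptide=MAI
pos 13: CCA -> P; peptide=MAIP
pos 16: ACU -> T; peptide=MAIPT
pos 19: UUG -> L; peptide=MAIPTL
pos 22: GGA -> G; peptide=MAIPTLG
pos 25: UGA -> STOP

Answer: MAIPTLG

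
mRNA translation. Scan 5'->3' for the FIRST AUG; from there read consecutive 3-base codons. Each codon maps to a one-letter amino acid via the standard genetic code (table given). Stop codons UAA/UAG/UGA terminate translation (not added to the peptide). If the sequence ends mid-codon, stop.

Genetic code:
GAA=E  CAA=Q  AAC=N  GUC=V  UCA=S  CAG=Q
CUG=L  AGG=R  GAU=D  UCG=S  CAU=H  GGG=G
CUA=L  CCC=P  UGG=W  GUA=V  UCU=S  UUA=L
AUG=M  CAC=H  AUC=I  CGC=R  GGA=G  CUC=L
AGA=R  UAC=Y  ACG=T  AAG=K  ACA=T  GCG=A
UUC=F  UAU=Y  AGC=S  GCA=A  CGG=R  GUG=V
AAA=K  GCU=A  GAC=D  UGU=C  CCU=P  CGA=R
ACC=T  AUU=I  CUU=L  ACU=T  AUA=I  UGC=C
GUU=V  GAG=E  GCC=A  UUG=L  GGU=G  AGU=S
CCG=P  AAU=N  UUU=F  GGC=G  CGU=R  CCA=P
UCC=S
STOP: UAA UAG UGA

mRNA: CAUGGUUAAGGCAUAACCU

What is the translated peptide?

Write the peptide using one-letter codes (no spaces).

Answer: MVKA

Derivation:
start AUG at pos 1
pos 1: AUG -> M; peptide=M
pos 4: GUU -> V; peptide=MV
pos 7: AAG -> K; peptide=MVK
pos 10: GCA -> A; peptide=MVKA
pos 13: UAA -> STOP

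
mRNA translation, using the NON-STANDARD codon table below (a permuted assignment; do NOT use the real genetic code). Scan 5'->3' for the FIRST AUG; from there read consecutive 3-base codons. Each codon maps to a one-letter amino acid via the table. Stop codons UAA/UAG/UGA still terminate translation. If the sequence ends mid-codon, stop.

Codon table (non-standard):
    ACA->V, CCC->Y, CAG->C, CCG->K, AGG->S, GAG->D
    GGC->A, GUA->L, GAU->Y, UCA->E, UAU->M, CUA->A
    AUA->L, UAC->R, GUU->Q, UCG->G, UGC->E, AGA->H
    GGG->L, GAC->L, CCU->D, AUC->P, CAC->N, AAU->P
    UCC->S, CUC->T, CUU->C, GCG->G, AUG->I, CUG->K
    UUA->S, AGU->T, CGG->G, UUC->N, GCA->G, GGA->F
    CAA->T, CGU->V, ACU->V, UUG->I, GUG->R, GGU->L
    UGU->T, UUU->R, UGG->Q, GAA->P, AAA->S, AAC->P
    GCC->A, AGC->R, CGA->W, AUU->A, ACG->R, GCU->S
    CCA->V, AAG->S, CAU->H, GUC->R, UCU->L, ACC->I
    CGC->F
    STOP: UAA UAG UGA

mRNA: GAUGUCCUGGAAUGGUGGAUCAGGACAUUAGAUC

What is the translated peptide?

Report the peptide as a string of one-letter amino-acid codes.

Answer: ISQPLFEFH

Derivation:
start AUG at pos 1
pos 1: AUG -> I; peptide=I
pos 4: UCC -> S; peptide=IS
pos 7: UGG -> Q; peptide=ISQ
pos 10: AAU -> P; peptide=ISQP
pos 13: GGU -> L; peptide=ISQPL
pos 16: GGA -> F; peptide=ISQPLF
pos 19: UCA -> E; peptide=ISQPLFE
pos 22: GGA -> F; peptide=ISQPLFEF
pos 25: CAU -> H; peptide=ISQPLFEFH
pos 28: UAG -> STOP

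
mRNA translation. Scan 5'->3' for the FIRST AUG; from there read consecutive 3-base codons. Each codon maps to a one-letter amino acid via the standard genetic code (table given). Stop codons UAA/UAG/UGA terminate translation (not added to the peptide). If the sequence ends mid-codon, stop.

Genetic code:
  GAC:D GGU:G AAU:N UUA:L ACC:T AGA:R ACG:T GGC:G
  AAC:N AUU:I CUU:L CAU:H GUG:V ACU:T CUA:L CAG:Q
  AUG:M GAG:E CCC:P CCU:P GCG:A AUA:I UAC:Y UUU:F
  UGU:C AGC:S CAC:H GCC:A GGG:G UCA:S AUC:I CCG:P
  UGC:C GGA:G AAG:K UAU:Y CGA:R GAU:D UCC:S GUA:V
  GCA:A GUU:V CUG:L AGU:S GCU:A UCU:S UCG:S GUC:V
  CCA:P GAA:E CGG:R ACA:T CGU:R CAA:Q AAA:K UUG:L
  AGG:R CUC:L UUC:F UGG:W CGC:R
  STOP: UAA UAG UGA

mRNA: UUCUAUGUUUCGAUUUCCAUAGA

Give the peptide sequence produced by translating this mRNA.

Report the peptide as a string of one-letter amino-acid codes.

start AUG at pos 4
pos 4: AUG -> M; peptide=M
pos 7: UUU -> F; peptide=MF
pos 10: CGA -> R; peptide=MFR
pos 13: UUU -> F; peptide=MFRF
pos 16: CCA -> P; peptide=MFRFP
pos 19: UAG -> STOP

Answer: MFRFP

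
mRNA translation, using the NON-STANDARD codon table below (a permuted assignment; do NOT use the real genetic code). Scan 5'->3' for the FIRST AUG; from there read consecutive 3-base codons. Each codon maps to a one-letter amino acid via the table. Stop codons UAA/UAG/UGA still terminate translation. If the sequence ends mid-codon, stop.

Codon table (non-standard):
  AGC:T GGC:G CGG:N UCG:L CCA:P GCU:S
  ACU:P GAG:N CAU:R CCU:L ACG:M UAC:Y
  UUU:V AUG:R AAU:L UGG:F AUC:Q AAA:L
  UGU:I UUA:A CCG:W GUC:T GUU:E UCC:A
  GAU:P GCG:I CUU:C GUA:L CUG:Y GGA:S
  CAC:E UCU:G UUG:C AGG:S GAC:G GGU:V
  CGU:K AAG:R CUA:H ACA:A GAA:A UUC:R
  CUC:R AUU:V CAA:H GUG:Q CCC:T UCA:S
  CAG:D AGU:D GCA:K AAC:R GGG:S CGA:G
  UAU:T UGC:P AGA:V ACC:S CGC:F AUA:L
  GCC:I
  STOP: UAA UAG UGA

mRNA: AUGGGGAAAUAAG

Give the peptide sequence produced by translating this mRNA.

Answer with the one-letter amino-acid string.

Answer: RSL

Derivation:
start AUG at pos 0
pos 0: AUG -> R; peptide=R
pos 3: GGG -> S; peptide=RS
pos 6: AAA -> L; peptide=RSL
pos 9: UAA -> STOP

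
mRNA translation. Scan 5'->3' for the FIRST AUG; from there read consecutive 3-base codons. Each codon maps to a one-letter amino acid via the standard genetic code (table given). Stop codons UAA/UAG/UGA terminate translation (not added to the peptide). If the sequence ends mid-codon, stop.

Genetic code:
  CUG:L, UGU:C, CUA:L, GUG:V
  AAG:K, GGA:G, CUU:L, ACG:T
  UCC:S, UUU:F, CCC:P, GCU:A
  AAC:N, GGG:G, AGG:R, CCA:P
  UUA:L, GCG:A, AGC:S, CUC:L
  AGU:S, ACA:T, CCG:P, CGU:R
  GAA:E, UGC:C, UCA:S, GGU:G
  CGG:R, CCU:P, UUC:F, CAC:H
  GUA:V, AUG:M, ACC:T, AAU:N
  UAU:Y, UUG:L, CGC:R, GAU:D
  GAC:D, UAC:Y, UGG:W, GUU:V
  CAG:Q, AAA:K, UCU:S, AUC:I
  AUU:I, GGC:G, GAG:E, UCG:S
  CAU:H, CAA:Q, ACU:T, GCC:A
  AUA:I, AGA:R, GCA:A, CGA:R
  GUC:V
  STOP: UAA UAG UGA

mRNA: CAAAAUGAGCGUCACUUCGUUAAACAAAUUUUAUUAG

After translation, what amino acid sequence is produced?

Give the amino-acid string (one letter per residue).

start AUG at pos 4
pos 4: AUG -> M; peptide=M
pos 7: AGC -> S; peptide=MS
pos 10: GUC -> V; peptide=MSV
pos 13: ACU -> T; peptide=MSVT
pos 16: UCG -> S; peptide=MSVTS
pos 19: UUA -> L; peptide=MSVTSL
pos 22: AAC -> N; peptide=MSVTSLN
pos 25: AAA -> K; peptide=MSVTSLNK
pos 28: UUU -> F; peptide=MSVTSLNKF
pos 31: UAU -> Y; peptide=MSVTSLNKFY
pos 34: UAG -> STOP

Answer: MSVTSLNKFY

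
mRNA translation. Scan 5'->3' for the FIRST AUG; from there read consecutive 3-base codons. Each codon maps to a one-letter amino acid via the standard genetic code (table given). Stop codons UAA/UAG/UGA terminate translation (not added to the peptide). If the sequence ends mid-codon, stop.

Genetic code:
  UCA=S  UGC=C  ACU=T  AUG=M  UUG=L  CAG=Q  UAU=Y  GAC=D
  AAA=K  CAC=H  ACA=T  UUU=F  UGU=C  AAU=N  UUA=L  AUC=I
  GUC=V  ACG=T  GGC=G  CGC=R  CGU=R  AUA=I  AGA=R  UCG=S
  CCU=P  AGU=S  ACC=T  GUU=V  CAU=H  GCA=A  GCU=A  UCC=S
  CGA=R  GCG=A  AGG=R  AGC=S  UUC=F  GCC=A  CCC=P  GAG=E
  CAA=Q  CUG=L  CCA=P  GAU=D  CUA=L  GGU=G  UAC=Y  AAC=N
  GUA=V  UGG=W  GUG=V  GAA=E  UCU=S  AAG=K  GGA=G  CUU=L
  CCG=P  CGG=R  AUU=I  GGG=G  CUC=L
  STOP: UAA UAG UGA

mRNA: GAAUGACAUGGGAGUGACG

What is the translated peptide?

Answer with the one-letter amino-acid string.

start AUG at pos 2
pos 2: AUG -> M; peptide=M
pos 5: ACA -> T; peptide=MT
pos 8: UGG -> W; peptide=MTW
pos 11: GAG -> E; peptide=MTWE
pos 14: UGA -> STOP

Answer: MTWE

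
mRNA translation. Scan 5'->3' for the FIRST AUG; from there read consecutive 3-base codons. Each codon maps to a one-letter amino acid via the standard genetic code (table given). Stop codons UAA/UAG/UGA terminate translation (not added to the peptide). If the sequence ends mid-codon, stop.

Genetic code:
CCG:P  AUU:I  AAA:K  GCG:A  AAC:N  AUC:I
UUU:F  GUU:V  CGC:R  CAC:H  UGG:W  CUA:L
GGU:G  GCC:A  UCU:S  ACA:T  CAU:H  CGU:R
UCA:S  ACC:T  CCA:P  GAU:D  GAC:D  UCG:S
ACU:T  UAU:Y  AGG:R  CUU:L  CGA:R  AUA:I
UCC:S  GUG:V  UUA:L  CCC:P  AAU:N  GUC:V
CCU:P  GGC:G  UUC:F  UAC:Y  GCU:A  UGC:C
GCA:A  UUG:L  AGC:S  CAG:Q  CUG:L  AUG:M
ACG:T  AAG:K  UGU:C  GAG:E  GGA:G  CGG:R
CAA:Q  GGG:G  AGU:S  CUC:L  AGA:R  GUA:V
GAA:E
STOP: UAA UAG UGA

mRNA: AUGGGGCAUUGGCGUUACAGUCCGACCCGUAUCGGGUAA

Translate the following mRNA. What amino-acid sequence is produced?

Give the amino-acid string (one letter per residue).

start AUG at pos 0
pos 0: AUG -> M; peptide=M
pos 3: GGG -> G; peptide=MG
pos 6: CAU -> H; peptide=MGH
pos 9: UGG -> W; peptide=MGHW
pos 12: CGU -> R; peptide=MGHWR
pos 15: UAC -> Y; peptide=MGHWRY
pos 18: AGU -> S; peptide=MGHWRYS
pos 21: CCG -> P; peptide=MGHWRYSP
pos 24: ACC -> T; peptide=MGHWRYSPT
pos 27: CGU -> R; peptide=MGHWRYSPTR
pos 30: AUC -> I; peptide=MGHWRYSPTRI
pos 33: GGG -> G; peptide=MGHWRYSPTRIG
pos 36: UAA -> STOP

Answer: MGHWRYSPTRIG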